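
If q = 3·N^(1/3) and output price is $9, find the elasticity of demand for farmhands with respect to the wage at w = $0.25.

ε = -1.5

MP_N = (1/3)·3·N^(-2/3), so P·MP_N = w gives 9·N^(-2/3) = w.
Solving, N(w) = (9/w)^(3/2). This is a constant-elasticity form: N ∝ w^(−3/2), so ε = −3/2.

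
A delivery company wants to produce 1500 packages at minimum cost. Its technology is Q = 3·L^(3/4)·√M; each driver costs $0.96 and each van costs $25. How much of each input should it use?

Cost minimization requires the marginal rate of technical substitution to equal the input-price ratio: MP_L/MP_M = w/r.
Here MP_L/MP_M = (3/4)·(M/L)/(1/2) = 1.5·(M/L). Setting this equal to 0.96/25 = 0.0384 gives M = 0.0256L.
Substituting into Q = 1500: 3·L^(3/4)·(0.0256L)^(1/2) = 1500.
Solving, L = 625 and M = 16.

L* = 625, M* = 16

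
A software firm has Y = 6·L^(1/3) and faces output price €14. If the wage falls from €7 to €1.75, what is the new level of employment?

L* = 64

From P·MP_L = w with MP_L = 2·L^(-2/3), the labor demand is L(w) = (28/w)^(3/2).
At w = 7: L = 8. At w = 1.75: L = 64.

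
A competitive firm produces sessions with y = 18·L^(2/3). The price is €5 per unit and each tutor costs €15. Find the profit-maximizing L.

MP_L = (2/3)·18·L^(-1/3) = 12·L^(-1/3).
Profit maximization for a price taker requires P·MP_L = w: 5·12·L^(-1/3) = 15.
So L^(-1/3) = 0.25, which gives L = 64.

L* = 64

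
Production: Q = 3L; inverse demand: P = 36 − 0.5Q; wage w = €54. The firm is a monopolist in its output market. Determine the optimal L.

Marginal revenue from the inverse demand is MR = 36 − Q.
The marginal product is MP_L = 3.
A monopolist hires until marginal revenue product equals the wage: MR·MP_L = w.
(36 − 3L)·3 = 54, so L = 6.

L* = 6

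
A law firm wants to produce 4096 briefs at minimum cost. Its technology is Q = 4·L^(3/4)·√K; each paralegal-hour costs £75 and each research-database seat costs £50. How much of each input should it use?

L* = 256, K* = 256

Cost minimization requires the marginal rate of technical substitution to equal the input-price ratio: MP_L/MP_K = w/r.
Here MP_L/MP_K = (3/4)·(K/L)/(1/2) = 1.5·(K/L). Setting this equal to 75/50 = 1.5 gives K = L.
Substituting into Q = 4096: 4·L^(3/4)·(L)^(1/2) = 4096.
Solving, L = 256 and K = 256.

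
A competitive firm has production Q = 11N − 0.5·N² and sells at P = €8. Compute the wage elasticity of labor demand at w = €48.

ε = -1.2

From P·MP_N = w with MP_N = 11 − N, labor demand is N(w) = 11 − w/8.
dN/dw = −1/(8) = -0.125.
At w = 48, N = 5, so ε = (dN/dw)·(w/N) = (-0.125)·(48/5) = -1.2.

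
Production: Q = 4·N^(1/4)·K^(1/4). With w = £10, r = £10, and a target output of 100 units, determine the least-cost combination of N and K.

Cost minimization requires the marginal rate of technical substitution to equal the input-price ratio: MP_N/MP_K = w/r.
Here MP_N/MP_K = (1/4)·(K/N)/(1/4) = (K/N). Setting this equal to 10/10 = 1 gives K = N.
Substituting into Q = 100: 4·N^(1/4)·(N)^(1/4) = 100.
Solving, N = 625 and K = 625.

N* = 625, K* = 625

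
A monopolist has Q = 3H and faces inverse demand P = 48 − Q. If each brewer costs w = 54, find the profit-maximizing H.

H* = 5

Marginal revenue from the inverse demand is MR = 48 − 2Q.
The marginal product is MP_H = 3.
A monopolist hires until marginal revenue product equals the wage: MR·MP_H = w.
(48 − 6H)·3 = 54, so H = 5.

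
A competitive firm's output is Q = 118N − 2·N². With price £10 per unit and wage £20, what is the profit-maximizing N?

N* = 29

The marginal product of N is MP_N = 118 − 4N.
A price-taking firm hires until the value of the marginal product equals the wage: P·MP_N = w, so 10·(118 − 4N) = 20.
Then 118 − 4N = 2, giving N = 29.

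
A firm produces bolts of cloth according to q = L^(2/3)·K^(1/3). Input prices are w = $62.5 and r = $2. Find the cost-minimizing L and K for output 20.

L* = 8, K* = 125

Cost minimization requires the marginal rate of technical substitution to equal the input-price ratio: MP_L/MP_K = w/r.
Here MP_L/MP_K = (2/3)·(K/L)/(1/3) = 2·(K/L). Setting this equal to 62.5/2 = 31.25 gives K = 15.625L.
Substituting into q = 20: L^(2/3)·(15.625L)^(1/3) = 20.
Solving, L = 8 and K = 125.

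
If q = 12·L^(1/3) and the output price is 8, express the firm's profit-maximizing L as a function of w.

MP_L = (1/3)·12·L^(-2/3) = 4·L^(-2/3).
Setting P·MP_L = w: 32·L^(-2/3) = w.
Solving for L: L^(-2/3) = w/32, so L = (32/w)^(3/2).

L(w) = (32/w)^(3/2)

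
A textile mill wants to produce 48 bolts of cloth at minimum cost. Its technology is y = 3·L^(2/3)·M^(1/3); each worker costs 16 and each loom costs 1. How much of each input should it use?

Cost minimization requires the marginal rate of technical substitution to equal the input-price ratio: MP_L/MP_M = w/r.
Here MP_L/MP_M = (2/3)·(M/L)/(1/3) = 2·(M/L). Setting this equal to 16/1 = 16 gives M = 8L.
Substituting into y = 48: 3·L^(2/3)·(8L)^(1/3) = 48.
Solving, L = 8 and M = 64.

L* = 8, M* = 64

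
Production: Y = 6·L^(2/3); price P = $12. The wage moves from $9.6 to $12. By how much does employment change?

From P·MP_L = w with MP_L = 4·L^(-1/3), the labor demand is L(w) = (48/w)^(3).
At w = 9.6: L = 125. At w = 12: L = 64.
ΔL = 64 − 125 = -61.

ΔL = -61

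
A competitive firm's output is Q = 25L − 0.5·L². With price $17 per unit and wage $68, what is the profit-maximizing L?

The marginal product of L is MP_L = 25 − L.
A price-taking firm hires until the value of the marginal product equals the wage: P·MP_L = w, so 17·(25 − L) = 68.
Then 25 − L = 4, giving L = 21.

L* = 21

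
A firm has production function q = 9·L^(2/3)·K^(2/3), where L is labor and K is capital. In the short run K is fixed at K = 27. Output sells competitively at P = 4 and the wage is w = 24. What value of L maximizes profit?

With K = 27, MP_L = (2/3)·9·L^(-1/3)·27^(2/3) = 54·L^(-1/3).
Profit maximization for a price taker requires P·MP_L = w: 4·54·L^(-1/3) = 24.
So L^(-1/3) = 1/9, which gives L = 729.

L* = 729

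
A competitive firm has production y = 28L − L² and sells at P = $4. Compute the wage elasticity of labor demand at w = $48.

ε = -0.75

From P·MP_L = w with MP_L = 28 − 2L, labor demand is L(w) = (28 − w/4)/2.
dL/dw = −1/(8) = -0.125.
At w = 48, L = 8, so ε = (dL/dw)·(w/L) = (-0.125)·(48/8) = -0.75.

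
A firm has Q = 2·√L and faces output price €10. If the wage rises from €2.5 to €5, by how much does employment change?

ΔL = -12

From P·MP_L = w with MP_L = L^(-1/2), the labor demand is L(w) = (10/w)^(2).
At w = 2.5: L = 16. At w = 5: L = 4.
ΔL = 4 − 16 = -12.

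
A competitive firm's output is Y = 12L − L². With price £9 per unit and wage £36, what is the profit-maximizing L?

L* = 4

The marginal product of L is MP_L = 12 − 2L.
A price-taking firm hires until the value of the marginal product equals the wage: P·MP_L = w, so 9·(12 − 2L) = 36.
Then 12 − 2L = 4, giving L = 4.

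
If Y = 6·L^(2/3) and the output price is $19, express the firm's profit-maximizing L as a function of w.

L(w) = 438976/w³

MP_L = (2/3)·6·L^(-1/3) = 4·L^(-1/3).
Setting P·MP_L = w: 76·L^(-1/3) = w.
Solving for L: L^(-1/3) = w/76, so L = (76/w)^(3).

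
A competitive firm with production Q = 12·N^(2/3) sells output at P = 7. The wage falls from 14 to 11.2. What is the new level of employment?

From P·MP_N = w with MP_N = 8·N^(-1/3), the labor demand is N(w) = (56/w)^(3).
At w = 14: N = 64. At w = 11.2: N = 125.

N* = 125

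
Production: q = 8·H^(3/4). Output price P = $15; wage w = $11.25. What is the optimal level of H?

H* = 4096

MP_H = (3/4)·8·H^(-1/4) = 6·H^(-1/4).
Profit maximization for a price taker requires P·MP_H = w: 15·6·H^(-1/4) = 11.25.
So H^(-1/4) = 0.125, which gives H = 4096.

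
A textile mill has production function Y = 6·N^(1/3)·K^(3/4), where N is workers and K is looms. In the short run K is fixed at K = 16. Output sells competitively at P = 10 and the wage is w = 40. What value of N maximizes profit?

N* = 8

With K = 16, MP_N = (1/3)·6·N^(-2/3)·16^(3/4) = 16·N^(-2/3).
Profit maximization for a price taker requires P·MP_N = w: 10·16·N^(-2/3) = 40.
So N^(-2/3) = 0.25, which gives N = 8.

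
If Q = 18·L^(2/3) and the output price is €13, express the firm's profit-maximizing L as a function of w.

L(w) = 3796416/w³

MP_L = (2/3)·18·L^(-1/3) = 12·L^(-1/3).
Setting P·MP_L = w: 156·L^(-1/3) = w.
Solving for L: L^(-1/3) = w/156, so L = (156/w)^(3).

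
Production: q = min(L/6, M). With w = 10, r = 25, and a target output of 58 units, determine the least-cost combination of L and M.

With a fixed-proportions technology, the cost-minimizing bundle uses no slack in either input: L/6 = M = q.
So L = 6·58 = 348 and M = 58.

L* = 348, M* = 58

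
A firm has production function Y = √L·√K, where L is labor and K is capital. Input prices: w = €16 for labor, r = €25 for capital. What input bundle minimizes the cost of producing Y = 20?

L* = 25, K* = 16

Cost minimization requires the marginal rate of technical substitution to equal the input-price ratio: MP_L/MP_K = w/r.
Here MP_L/MP_K = (1/2)·(K/L)/(1/2) = (K/L). Setting this equal to 16/25 = 0.64 gives K = 0.64L.
Substituting into Y = 20: L^(1/2)·(0.64L)^(1/2) = 20.
Solving, L = 25 and K = 16.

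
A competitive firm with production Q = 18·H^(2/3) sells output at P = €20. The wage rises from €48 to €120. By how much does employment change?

From P·MP_H = w with MP_H = 12·H^(-1/3), the labor demand is H(w) = (240/w)^(3).
At w = 48: H = 125. At w = 120: H = 8.
ΔH = 8 − 125 = -117.

ΔH = -117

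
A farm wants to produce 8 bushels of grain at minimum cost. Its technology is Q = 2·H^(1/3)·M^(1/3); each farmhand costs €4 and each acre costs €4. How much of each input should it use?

Cost minimization requires the marginal rate of technical substitution to equal the input-price ratio: MP_H/MP_M = w/r.
Here MP_H/MP_M = (1/3)·(M/H)/(1/3) = (M/H). Setting this equal to 4/4 = 1 gives M = H.
Substituting into Q = 8: 2·H^(1/3)·(H)^(1/3) = 8.
Solving, H = 8 and M = 8.

H* = 8, M* = 8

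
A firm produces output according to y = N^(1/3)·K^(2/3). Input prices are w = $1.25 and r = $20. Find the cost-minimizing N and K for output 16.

N* = 64, K* = 8

Cost minimization requires the marginal rate of technical substitution to equal the input-price ratio: MP_N/MP_K = w/r.
Here MP_N/MP_K = (1/3)·(K/N)/(2/3) = 0.5·(K/N). Setting this equal to 1.25/20 = 0.0625 gives K = 0.125N.
Substituting into y = 16: N^(1/3)·(0.125N)^(2/3) = 16.
Solving, N = 64 and K = 8.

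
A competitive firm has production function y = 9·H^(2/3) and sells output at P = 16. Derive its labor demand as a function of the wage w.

H(w) = 884736/w³

MP_H = (2/3)·9·H^(-1/3) = 6·H^(-1/3).
Setting P·MP_H = w: 96·H^(-1/3) = w.
Solving for H: H^(-1/3) = w/96, so H = (96/w)^(3).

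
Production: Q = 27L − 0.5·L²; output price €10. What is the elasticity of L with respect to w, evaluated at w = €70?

ε = -0.35

From P·MP_L = w with MP_L = 27 − L, labor demand is L(w) = 27 − w/10.
dL/dw = −1/(10) = -0.1.
At w = 70, L = 20, so ε = (dL/dw)·(w/L) = (-0.1)·(70/20) = -0.35.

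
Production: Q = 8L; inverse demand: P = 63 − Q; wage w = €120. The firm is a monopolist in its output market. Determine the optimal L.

L* = 3

Marginal revenue from the inverse demand is MR = 63 − 2Q.
The marginal product is MP_L = 8.
A monopolist hires until marginal revenue product equals the wage: MR·MP_L = w.
(63 − 16L)·8 = 120, so L = 3.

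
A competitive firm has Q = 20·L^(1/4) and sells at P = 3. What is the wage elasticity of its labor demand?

ε = -4/3

MP_L = (1/4)·20·L^(-3/4), so P·MP_L = w gives 15·L^(-3/4) = w.
Solving, L(w) = (15/w)^(4/3). This is a constant-elasticity form: L ∝ w^(−4/3), so ε = −4/3.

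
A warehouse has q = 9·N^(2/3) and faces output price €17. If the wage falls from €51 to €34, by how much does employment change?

ΔN = 19

From P·MP_N = w with MP_N = 6·N^(-1/3), the labor demand is N(w) = (102/w)^(3).
At w = 51: N = 8. At w = 34: N = 27.
ΔN = 27 − 8 = 19.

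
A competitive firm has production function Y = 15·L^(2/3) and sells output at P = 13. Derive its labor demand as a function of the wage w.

L(w) = 2197000/w³

MP_L = (2/3)·15·L^(-1/3) = 10·L^(-1/3).
Setting P·MP_L = w: 130·L^(-1/3) = w.
Solving for L: L^(-1/3) = w/130, so L = (130/w)^(3).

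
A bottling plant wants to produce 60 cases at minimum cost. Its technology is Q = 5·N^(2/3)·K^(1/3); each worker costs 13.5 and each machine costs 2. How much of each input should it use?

N* = 8, K* = 27

Cost minimization requires the marginal rate of technical substitution to equal the input-price ratio: MP_N/MP_K = w/r.
Here MP_N/MP_K = (2/3)·(K/N)/(1/3) = 2·(K/N). Setting this equal to 13.5/2 = 6.75 gives K = 3.375N.
Substituting into Q = 60: 5·N^(2/3)·(3.375N)^(1/3) = 60.
Solving, N = 8 and K = 27.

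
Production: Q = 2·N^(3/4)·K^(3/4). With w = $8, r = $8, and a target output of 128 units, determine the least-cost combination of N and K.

N* = 16, K* = 16

Cost minimization requires the marginal rate of technical substitution to equal the input-price ratio: MP_N/MP_K = w/r.
Here MP_N/MP_K = (3/4)·(K/N)/(3/4) = (K/N). Setting this equal to 8/8 = 1 gives K = N.
Substituting into Q = 128: 2·N^(3/4)·(N)^(3/4) = 128.
Solving, N = 16 and K = 16.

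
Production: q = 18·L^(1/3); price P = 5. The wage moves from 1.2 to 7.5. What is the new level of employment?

L* = 8

From P·MP_L = w with MP_L = 6·L^(-2/3), the labor demand is L(w) = (30/w)^(3/2).
At w = 1.2: L = 125. At w = 7.5: L = 8.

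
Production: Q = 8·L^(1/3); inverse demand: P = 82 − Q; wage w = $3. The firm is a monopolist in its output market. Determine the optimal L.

Marginal revenue from the inverse demand is MR = 82 − 2Q.
The marginal product is MP_L = (8/3)·L^(-2/3).
A monopolist hires until marginal revenue product equals the wage: MR·MP_L = w.
At L, Q = 8·L^(1/3). Substituting and solving: (82 − 16·L^(1/3))·(8/3)·L^(-2/3) = 3 gives L = 64.

L* = 64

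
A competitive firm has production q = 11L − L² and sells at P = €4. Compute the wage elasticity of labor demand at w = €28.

ε = -1.75

From P·MP_L = w with MP_L = 11 − 2L, labor demand is L(w) = (11 − w/4)/2.
dL/dw = −1/(8) = -0.125.
At w = 28, L = 2, so ε = (dL/dw)·(w/L) = (-0.125)·(28/2) = -1.75.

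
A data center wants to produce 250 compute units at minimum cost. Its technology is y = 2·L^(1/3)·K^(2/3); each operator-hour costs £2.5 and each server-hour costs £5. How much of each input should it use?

Cost minimization requires the marginal rate of technical substitution to equal the input-price ratio: MP_L/MP_K = w/r.
Here MP_L/MP_K = (1/3)·(K/L)/(2/3) = 0.5·(K/L). Setting this equal to 2.5/5 = 0.5 gives K = L.
Substituting into y = 250: 2·L^(1/3)·(L)^(2/3) = 250.
Solving, L = 125 and K = 125.

L* = 125, K* = 125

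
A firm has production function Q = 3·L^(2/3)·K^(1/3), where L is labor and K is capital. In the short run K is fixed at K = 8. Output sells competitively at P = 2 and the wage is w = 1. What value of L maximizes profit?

L* = 512

With K = 8, MP_L = (2/3)·3·L^(-1/3)·8^(1/3) = 4·L^(-1/3).
Profit maximization for a price taker requires P·MP_L = w: 2·4·L^(-1/3) = 1.
So L^(-1/3) = 0.125, which gives L = 512.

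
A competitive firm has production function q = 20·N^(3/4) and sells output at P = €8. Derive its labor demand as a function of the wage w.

N(w) = (120/w)^(4)

MP_N = (3/4)·20·N^(-1/4) = 15·N^(-1/4).
Setting P·MP_N = w: 120·N^(-1/4) = w.
Solving for N: N^(-1/4) = w/120, so N = (120/w)^(4).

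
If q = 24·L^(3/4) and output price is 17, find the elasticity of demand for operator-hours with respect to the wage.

MP_L = (3/4)·24·L^(-1/4), so P·MP_L = w gives 306·L^(-1/4) = w.
Solving, L(w) = (306/w)^(4). This is a constant-elasticity form: L ∝ w^(−4), so ε = −4.

ε = -4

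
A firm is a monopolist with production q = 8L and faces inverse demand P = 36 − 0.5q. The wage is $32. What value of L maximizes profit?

L* = 4

Marginal revenue from the inverse demand is MR = 36 − q.
The marginal product is MP_L = 8.
A monopolist hires until marginal revenue product equals the wage: MR·MP_L = w.
(36 − 8L)·8 = 32, so L = 4.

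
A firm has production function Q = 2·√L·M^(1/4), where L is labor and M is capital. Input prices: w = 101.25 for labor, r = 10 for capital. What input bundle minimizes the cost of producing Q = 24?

L* = 16, M* = 81

Cost minimization requires the marginal rate of technical substitution to equal the input-price ratio: MP_L/MP_M = w/r.
Here MP_L/MP_M = (1/2)·(M/L)/(1/4) = 2·(M/L). Setting this equal to 101.25/10 = 10.125 gives M = 5.0625L.
Substituting into Q = 24: 2·L^(1/2)·(5.0625L)^(1/4) = 24.
Solving, L = 16 and M = 81.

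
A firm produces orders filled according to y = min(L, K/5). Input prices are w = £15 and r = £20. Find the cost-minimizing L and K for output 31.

With a fixed-proportions technology, the cost-minimizing bundle uses no slack in either input: L = K/5 = y.
So L = 31 and K = 5·31 = 155.

L* = 31, K* = 155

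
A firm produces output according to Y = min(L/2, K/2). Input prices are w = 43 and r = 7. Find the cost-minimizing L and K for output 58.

With a fixed-proportions technology, the cost-minimizing bundle uses no slack in either input: L/2 = K/2 = Y.
So L = 2·58 = 116 and K = 2·58 = 116.

L* = 116, K* = 116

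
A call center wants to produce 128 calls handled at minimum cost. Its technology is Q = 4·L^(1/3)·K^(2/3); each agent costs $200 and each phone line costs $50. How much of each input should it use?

Cost minimization requires the marginal rate of technical substitution to equal the input-price ratio: MP_L/MP_K = w/r.
Here MP_L/MP_K = (1/3)·(K/L)/(2/3) = 0.5·(K/L). Setting this equal to 200/50 = 4 gives K = 8L.
Substituting into Q = 128: 4·L^(1/3)·(8L)^(2/3) = 128.
Solving, L = 8 and K = 64.

L* = 8, K* = 64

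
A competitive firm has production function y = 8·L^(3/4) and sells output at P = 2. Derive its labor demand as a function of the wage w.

L(w) = 20736/w^(4)

MP_L = (3/4)·8·L^(-1/4) = 6·L^(-1/4).
Setting P·MP_L = w: 12·L^(-1/4) = w.
Solving for L: L^(-1/4) = w/12, so L = (12/w)^(4).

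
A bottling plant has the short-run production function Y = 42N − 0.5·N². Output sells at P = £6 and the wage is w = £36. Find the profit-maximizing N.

The marginal product of N is MP_N = 42 − N.
A price-taking firm hires until the value of the marginal product equals the wage: P·MP_N = w, so 6·(42 − N) = 36.
Then 42 − N = 6, giving N = 36.

N* = 36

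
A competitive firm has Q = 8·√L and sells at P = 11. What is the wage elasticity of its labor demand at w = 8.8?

ε = -2

MP_L = (1/2)·8·L^(-1/2), so P·MP_L = w gives 44·L^(-1/2) = w.
Solving, L(w) = (44/w)^(2). This is a constant-elasticity form: L ∝ w^(−2), so ε = −2.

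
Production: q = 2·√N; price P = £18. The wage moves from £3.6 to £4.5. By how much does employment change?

ΔN = -9

From P·MP_N = w with MP_N = N^(-1/2), the labor demand is N(w) = (18/w)^(2).
At w = 3.6: N = 25. At w = 4.5: N = 16.
ΔN = 16 − 25 = -9.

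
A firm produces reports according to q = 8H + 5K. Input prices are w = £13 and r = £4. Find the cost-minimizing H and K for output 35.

The inputs are perfect substitutes, so the firm uses whichever has the lower cost per unit of output.
Cost per unit of output via H is w/8 = 1.625; via K it is r/5 = 0.8. K is cheaper.
Producing q = 35 with K alone: H = 0, K = 7.

H* = 0, K* = 7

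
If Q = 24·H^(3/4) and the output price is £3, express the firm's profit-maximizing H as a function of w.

MP_H = (3/4)·24·H^(-1/4) = 18·H^(-1/4).
Setting P·MP_H = w: 54·H^(-1/4) = w.
Solving for H: H^(-1/4) = w/54, so H = (54/w)^(4).

H(w) = 8503056/w^(4)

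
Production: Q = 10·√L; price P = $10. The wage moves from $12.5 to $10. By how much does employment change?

ΔL = 9

From P·MP_L = w with MP_L = 5·L^(-1/2), the labor demand is L(w) = (50/w)^(2).
At w = 12.5: L = 16. At w = 10: L = 25.
ΔL = 25 − 16 = 9.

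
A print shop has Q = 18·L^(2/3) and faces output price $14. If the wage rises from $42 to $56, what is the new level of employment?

From P·MP_L = w with MP_L = 12·L^(-1/3), the labor demand is L(w) = (168/w)^(3).
At w = 42: L = 64. At w = 56: L = 27.

L* = 27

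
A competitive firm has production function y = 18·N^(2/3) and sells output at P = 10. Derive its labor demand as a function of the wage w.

MP_N = (2/3)·18·N^(-1/3) = 12·N^(-1/3).
Setting P·MP_N = w: 120·N^(-1/3) = w.
Solving for N: N^(-1/3) = w/120, so N = (120/w)^(3).

N(w) = 1728000/w³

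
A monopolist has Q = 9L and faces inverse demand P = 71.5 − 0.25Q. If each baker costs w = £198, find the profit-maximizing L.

Marginal revenue from the inverse demand is MR = 71.5 − 0.5Q.
The marginal product is MP_L = 9.
A monopolist hires until marginal revenue product equals the wage: MR·MP_L = w.
(71.5 − 4.5L)·9 = 198, so L = 11.

L* = 11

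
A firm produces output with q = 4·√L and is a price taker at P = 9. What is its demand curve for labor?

MP_L = (1/2)·4·L^(-1/2) = 2·L^(-1/2).
Setting P·MP_L = w: 18·L^(-1/2) = w.
Solving for L: L^(-1/2) = w/18, so L = (18/w)^(2).

L(w) = 324/w²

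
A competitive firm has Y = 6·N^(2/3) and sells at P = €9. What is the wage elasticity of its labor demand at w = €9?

MP_N = (2/3)·6·N^(-1/3), so P·MP_N = w gives 36·N^(-1/3) = w.
Solving, N(w) = (36/w)^(3). This is a constant-elasticity form: N ∝ w^(−3), so ε = −3.

ε = -3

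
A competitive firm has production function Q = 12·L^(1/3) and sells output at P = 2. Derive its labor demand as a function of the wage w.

MP_L = (1/3)·12·L^(-2/3) = 4·L^(-2/3).
Setting P·MP_L = w: 8·L^(-2/3) = w.
Solving for L: L^(-2/3) = w/8, so L = (8/w)^(3/2).

L(w) = (8/w)^(3/2)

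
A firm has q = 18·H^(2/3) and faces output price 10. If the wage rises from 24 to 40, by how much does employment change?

From P·MP_H = w with MP_H = 12·H^(-1/3), the labor demand is H(w) = (120/w)^(3).
At w = 24: H = 125. At w = 40: H = 27.
ΔH = 27 − 125 = -98.

ΔH = -98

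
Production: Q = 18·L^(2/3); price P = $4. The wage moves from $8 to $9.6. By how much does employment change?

ΔL = -91

From P·MP_L = w with MP_L = 12·L^(-1/3), the labor demand is L(w) = (48/w)^(3).
At w = 8: L = 216. At w = 9.6: L = 125.
ΔL = 125 − 216 = -91.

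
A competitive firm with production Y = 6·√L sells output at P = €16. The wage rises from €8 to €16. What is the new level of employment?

L* = 9

From P·MP_L = w with MP_L = 3·L^(-1/2), the labor demand is L(w) = (48/w)^(2).
At w = 8: L = 36. At w = 16: L = 9.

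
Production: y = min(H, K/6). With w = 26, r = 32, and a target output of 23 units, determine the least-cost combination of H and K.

H* = 23, K* = 138

With a fixed-proportions technology, the cost-minimizing bundle uses no slack in either input: H = K/6 = y.
So H = 23 and K = 6·23 = 138.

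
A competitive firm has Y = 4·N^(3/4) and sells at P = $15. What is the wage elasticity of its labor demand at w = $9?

MP_N = (3/4)·4·N^(-1/4), so P·MP_N = w gives 45·N^(-1/4) = w.
Solving, N(w) = (45/w)^(4). This is a constant-elasticity form: N ∝ w^(−4), so ε = −4.

ε = -4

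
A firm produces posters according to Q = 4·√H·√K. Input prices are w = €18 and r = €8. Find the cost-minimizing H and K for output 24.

H* = 4, K* = 9

Cost minimization requires the marginal rate of technical substitution to equal the input-price ratio: MP_H/MP_K = w/r.
Here MP_H/MP_K = (1/2)·(K/H)/(1/2) = (K/H). Setting this equal to 18/8 = 2.25 gives K = 2.25H.
Substituting into Q = 24: 4·H^(1/2)·(2.25H)^(1/2) = 24.
Solving, H = 4 and K = 9.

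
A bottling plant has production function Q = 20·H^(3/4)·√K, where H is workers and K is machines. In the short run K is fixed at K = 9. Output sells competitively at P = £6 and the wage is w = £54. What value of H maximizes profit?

H* = 625

With K = 9, MP_H = (3/4)·20·H^(-1/4)·9^(1/2) = 45·H^(-1/4).
Profit maximization for a price taker requires P·MP_H = w: 6·45·H^(-1/4) = 54.
So H^(-1/4) = 0.2, which gives H = 625.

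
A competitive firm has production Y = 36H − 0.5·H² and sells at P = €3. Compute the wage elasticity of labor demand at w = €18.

From P·MP_H = w with MP_H = 36 − H, labor demand is H(w) = 36 − w/3.
dH/dw = −1/(3) = -1/3.
At w = 18, H = 30, so ε = (dH/dw)·(w/H) = (-1/3)·(18/30) = -0.2.

ε = -0.2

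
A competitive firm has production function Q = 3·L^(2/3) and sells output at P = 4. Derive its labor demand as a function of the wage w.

L(w) = 512/w³

MP_L = (2/3)·3·L^(-1/3) = 2·L^(-1/3).
Setting P·MP_L = w: 8·L^(-1/3) = w.
Solving for L: L^(-1/3) = w/8, so L = (8/w)^(3).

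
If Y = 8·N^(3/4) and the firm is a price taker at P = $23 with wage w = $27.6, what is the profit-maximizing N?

MP_N = (3/4)·8·N^(-1/4) = 6·N^(-1/4).
Profit maximization for a price taker requires P·MP_N = w: 23·6·N^(-1/4) = 27.6.
So N^(-1/4) = 0.2, which gives N = 625.

N* = 625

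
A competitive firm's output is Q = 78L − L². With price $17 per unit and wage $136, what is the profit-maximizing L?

The marginal product of L is MP_L = 78 − 2L.
A price-taking firm hires until the value of the marginal product equals the wage: P·MP_L = w, so 17·(78 − 2L) = 136.
Then 78 − 2L = 8, giving L = 35.

L* = 35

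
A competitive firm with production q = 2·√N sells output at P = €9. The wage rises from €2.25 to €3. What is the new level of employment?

N* = 9

From P·MP_N = w with MP_N = N^(-1/2), the labor demand is N(w) = (9/w)^(2).
At w = 2.25: N = 16. At w = 3: N = 9.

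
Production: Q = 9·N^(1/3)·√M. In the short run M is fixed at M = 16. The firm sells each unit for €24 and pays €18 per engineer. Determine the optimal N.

N* = 64

With M = 16, MP_N = (1/3)·9·N^(-2/3)·16^(1/2) = 12·N^(-2/3).
Profit maximization for a price taker requires P·MP_N = w: 24·12·N^(-2/3) = 18.
So N^(-2/3) = 0.0625, which gives N = 64.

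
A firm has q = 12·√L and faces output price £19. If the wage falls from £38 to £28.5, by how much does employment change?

From P·MP_L = w with MP_L = 6·L^(-1/2), the labor demand is L(w) = (114/w)^(2).
At w = 38: L = 9. At w = 28.5: L = 16.
ΔL = 16 − 9 = 7.

ΔL = 7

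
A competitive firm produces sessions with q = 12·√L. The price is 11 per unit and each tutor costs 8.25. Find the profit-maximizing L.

MP_L = (1/2)·12·L^(-1/2) = 6·L^(-1/2).
Profit maximization for a price taker requires P·MP_L = w: 11·6·L^(-1/2) = 8.25.
So L^(-1/2) = 0.125, which gives L = 64.

L* = 64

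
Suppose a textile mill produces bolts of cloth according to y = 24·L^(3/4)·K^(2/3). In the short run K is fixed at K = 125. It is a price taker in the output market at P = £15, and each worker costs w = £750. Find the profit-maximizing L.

L* = 6561

With K = 125, MP_L = (3/4)·24·L^(-1/4)·125^(2/3) = 450·L^(-1/4).
Profit maximization for a price taker requires P·MP_L = w: 15·450·L^(-1/4) = 750.
So L^(-1/4) = 1/9, which gives L = 6561.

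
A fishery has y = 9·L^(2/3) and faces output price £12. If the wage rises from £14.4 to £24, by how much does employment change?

ΔL = -98

From P·MP_L = w with MP_L = 6·L^(-1/3), the labor demand is L(w) = (72/w)^(3).
At w = 14.4: L = 125. At w = 24: L = 27.
ΔL = 27 − 125 = -98.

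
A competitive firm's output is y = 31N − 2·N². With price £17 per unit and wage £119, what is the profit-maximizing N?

N* = 6

The marginal product of N is MP_N = 31 − 4N.
A price-taking firm hires until the value of the marginal product equals the wage: P·MP_N = w, so 17·(31 − 4N) = 119.
Then 31 − 4N = 7, giving N = 6.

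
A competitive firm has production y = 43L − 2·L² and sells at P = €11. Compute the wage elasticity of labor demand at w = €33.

ε = -0.075

From P·MP_L = w with MP_L = 43 − 4L, labor demand is L(w) = (43 − w/11)/4.
dL/dw = −1/(44) = -1/44.
At w = 33, L = 10, so ε = (dL/dw)·(w/L) = (-1/44)·(33/10) = -0.075.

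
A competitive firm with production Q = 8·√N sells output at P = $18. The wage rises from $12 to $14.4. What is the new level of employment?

From P·MP_N = w with MP_N = 4·N^(-1/2), the labor demand is N(w) = (72/w)^(2).
At w = 12: N = 36. At w = 14.4: N = 25.

N* = 25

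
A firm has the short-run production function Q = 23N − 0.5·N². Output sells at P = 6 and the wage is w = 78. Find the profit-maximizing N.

N* = 10

The marginal product of N is MP_N = 23 − N.
A price-taking firm hires until the value of the marginal product equals the wage: P·MP_N = w, so 6·(23 − N) = 78.
Then 23 − N = 13, giving N = 10.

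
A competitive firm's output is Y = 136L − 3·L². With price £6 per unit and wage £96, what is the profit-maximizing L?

The marginal product of L is MP_L = 136 − 6L.
A price-taking firm hires until the value of the marginal product equals the wage: P·MP_L = w, so 6·(136 − 6L) = 96.
Then 136 − 6L = 16, giving L = 20.

L* = 20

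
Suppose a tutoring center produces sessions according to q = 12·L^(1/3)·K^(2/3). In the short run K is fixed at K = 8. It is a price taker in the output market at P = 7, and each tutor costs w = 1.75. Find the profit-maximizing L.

With K = 8, MP_L = (1/3)·12·L^(-2/3)·8^(2/3) = 16·L^(-2/3).
Profit maximization for a price taker requires P·MP_L = w: 7·16·L^(-2/3) = 1.75.
So L^(-2/3) = 0.015625, which gives L = 512.

L* = 512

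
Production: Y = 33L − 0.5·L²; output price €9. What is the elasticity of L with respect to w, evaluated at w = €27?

ε = -0.1

From P·MP_L = w with MP_L = 33 − L, labor demand is L(w) = 33 − w/9.
dL/dw = −1/(9) = -1/9.
At w = 27, L = 30, so ε = (dL/dw)·(w/L) = (-1/9)·(27/30) = -0.1.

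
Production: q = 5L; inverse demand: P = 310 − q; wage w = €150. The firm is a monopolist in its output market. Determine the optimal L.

L* = 28

Marginal revenue from the inverse demand is MR = 310 − 2q.
The marginal product is MP_L = 5.
A monopolist hires until marginal revenue product equals the wage: MR·MP_L = w.
(310 − 10L)·5 = 150, so L = 28.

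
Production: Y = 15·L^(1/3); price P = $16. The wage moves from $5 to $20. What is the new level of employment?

L* = 8

From P·MP_L = w with MP_L = 5·L^(-2/3), the labor demand is L(w) = (80/w)^(3/2).
At w = 5: L = 64. At w = 20: L = 8.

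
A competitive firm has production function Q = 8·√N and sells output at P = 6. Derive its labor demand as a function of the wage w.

N(w) = 576/w²

MP_N = (1/2)·8·N^(-1/2) = 4·N^(-1/2).
Setting P·MP_N = w: 24·N^(-1/2) = w.
Solving for N: N^(-1/2) = w/24, so N = (24/w)^(2).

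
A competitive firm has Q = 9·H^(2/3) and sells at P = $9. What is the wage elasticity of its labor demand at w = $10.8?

MP_H = (2/3)·9·H^(-1/3), so P·MP_H = w gives 54·H^(-1/3) = w.
Solving, H(w) = (54/w)^(3). This is a constant-elasticity form: H ∝ w^(−3), so ε = −3.

ε = -3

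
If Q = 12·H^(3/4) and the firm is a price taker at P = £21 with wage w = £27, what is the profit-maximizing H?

H* = 2401

MP_H = (3/4)·12·H^(-1/4) = 9·H^(-1/4).
Profit maximization for a price taker requires P·MP_H = w: 21·9·H^(-1/4) = 27.
So H^(-1/4) = 1/7, which gives H = 2401.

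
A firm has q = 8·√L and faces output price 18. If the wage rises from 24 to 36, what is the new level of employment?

L* = 4

From P·MP_L = w with MP_L = 4·L^(-1/2), the labor demand is L(w) = (72/w)^(2).
At w = 24: L = 9. At w = 36: L = 4.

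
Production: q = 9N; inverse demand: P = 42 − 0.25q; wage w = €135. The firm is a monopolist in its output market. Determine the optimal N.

Marginal revenue from the inverse demand is MR = 42 − 0.5q.
The marginal product is MP_N = 9.
A monopolist hires until marginal revenue product equals the wage: MR·MP_N = w.
(42 − 4.5N)·9 = 135, so N = 6.

N* = 6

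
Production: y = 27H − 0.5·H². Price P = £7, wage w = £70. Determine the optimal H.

H* = 17

The marginal product of H is MP_H = 27 − H.
A price-taking firm hires until the value of the marginal product equals the wage: P·MP_H = w, so 7·(27 − H) = 70.
Then 27 − H = 10, giving H = 17.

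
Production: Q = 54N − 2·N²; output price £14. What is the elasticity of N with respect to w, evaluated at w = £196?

ε = -0.35

From P·MP_N = w with MP_N = 54 − 4N, labor demand is N(w) = (54 − w/14)/4.
dN/dw = −1/(56) = -1/56.
At w = 196, N = 10, so ε = (dN/dw)·(w/N) = (-1/56)·(196/10) = -0.35.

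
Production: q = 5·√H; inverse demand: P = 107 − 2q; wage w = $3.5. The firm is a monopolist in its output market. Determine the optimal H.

H* = 25

Marginal revenue from the inverse demand is MR = 107 − 4q.
The marginal product is MP_H = 2.5·H^(-1/2).
A monopolist hires until marginal revenue product equals the wage: MR·MP_H = w.
At H, q = 5·√H. Substituting and solving: (107 − 20·√H)·2.5·H^(-1/2) = 3.5 gives H = 25.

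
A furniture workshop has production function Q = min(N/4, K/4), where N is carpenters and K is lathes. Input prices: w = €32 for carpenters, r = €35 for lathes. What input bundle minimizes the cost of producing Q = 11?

N* = 44, K* = 44

With a fixed-proportions technology, the cost-minimizing bundle uses no slack in either input: N/4 = K/4 = Q.
So N = 4·11 = 44 and K = 4·11 = 44.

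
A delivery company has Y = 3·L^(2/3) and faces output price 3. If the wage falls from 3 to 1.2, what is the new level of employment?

L* = 125

From P·MP_L = w with MP_L = 2·L^(-1/3), the labor demand is L(w) = (6/w)^(3).
At w = 3: L = 8. At w = 1.2: L = 125.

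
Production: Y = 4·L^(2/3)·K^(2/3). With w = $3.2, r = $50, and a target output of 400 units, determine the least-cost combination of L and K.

Cost minimization requires the marginal rate of technical substitution to equal the input-price ratio: MP_L/MP_K = w/r.
Here MP_L/MP_K = (2/3)·(K/L)/(2/3) = (K/L). Setting this equal to 3.2/50 = 0.064 gives K = 0.064L.
Substituting into Y = 400: 4·L^(2/3)·(0.064L)^(2/3) = 400.
Solving, L = 125 and K = 8.

L* = 125, K* = 8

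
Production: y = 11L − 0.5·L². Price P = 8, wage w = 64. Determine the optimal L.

L* = 3

The marginal product of L is MP_L = 11 − L.
A price-taking firm hires until the value of the marginal product equals the wage: P·MP_L = w, so 8·(11 − L) = 64.
Then 11 − L = 8, giving L = 3.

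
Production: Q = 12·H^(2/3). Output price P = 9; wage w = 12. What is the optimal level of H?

MP_H = (2/3)·12·H^(-1/3) = 8·H^(-1/3).
Profit maximization for a price taker requires P·MP_H = w: 9·8·H^(-1/3) = 12.
So H^(-1/3) = 1/6, which gives H = 216.

H* = 216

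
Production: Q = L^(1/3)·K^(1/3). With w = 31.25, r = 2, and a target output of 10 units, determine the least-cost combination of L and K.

Cost minimization requires the marginal rate of technical substitution to equal the input-price ratio: MP_L/MP_K = w/r.
Here MP_L/MP_K = (1/3)·(K/L)/(1/3) = (K/L). Setting this equal to 31.25/2 = 15.625 gives K = 15.625L.
Substituting into Q = 10: L^(1/3)·(15.625L)^(1/3) = 10.
Solving, L = 8 and K = 125.

L* = 8, K* = 125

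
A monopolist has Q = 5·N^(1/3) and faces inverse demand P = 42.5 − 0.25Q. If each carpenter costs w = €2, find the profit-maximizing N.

Marginal revenue from the inverse demand is MR = 42.5 − 0.5Q.
The marginal product is MP_N = (5/3)·N^(-2/3).
A monopolist hires until marginal revenue product equals the wage: MR·MP_N = w.
At N, Q = 5·N^(1/3). Substituting and solving: (42.5 − 2.5·N^(1/3))·(5/3)·N^(-2/3) = 2 gives N = 125.

N* = 125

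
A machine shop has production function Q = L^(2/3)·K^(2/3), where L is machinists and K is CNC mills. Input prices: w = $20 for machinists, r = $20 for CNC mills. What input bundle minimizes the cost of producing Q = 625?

L* = 125, K* = 125

Cost minimization requires the marginal rate of technical substitution to equal the input-price ratio: MP_L/MP_K = w/r.
Here MP_L/MP_K = (2/3)·(K/L)/(2/3) = (K/L). Setting this equal to 20/20 = 1 gives K = L.
Substituting into Q = 625: L^(2/3)·(L)^(2/3) = 625.
Solving, L = 125 and K = 125.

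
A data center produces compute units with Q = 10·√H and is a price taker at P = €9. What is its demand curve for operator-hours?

MP_H = (1/2)·10·H^(-1/2) = 5·H^(-1/2).
Setting P·MP_H = w: 45·H^(-1/2) = w.
Solving for H: H^(-1/2) = w/45, so H = (45/w)^(2).

H(w) = 2025/w²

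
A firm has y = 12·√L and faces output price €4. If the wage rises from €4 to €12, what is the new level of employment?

From P·MP_L = w with MP_L = 6·L^(-1/2), the labor demand is L(w) = (24/w)^(2).
At w = 4: L = 36. At w = 12: L = 4.

L* = 4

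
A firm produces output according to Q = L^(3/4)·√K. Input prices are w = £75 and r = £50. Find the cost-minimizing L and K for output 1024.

L* = 256, K* = 256

Cost minimization requires the marginal rate of technical substitution to equal the input-price ratio: MP_L/MP_K = w/r.
Here MP_L/MP_K = (3/4)·(K/L)/(1/2) = 1.5·(K/L). Setting this equal to 75/50 = 1.5 gives K = L.
Substituting into Q = 1024: L^(3/4)·(L)^(1/2) = 1024.
Solving, L = 256 and K = 256.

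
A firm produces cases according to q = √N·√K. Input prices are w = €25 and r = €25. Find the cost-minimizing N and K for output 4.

N* = 4, K* = 4

Cost minimization requires the marginal rate of technical substitution to equal the input-price ratio: MP_N/MP_K = w/r.
Here MP_N/MP_K = (1/2)·(K/N)/(1/2) = (K/N). Setting this equal to 25/25 = 1 gives K = N.
Substituting into q = 4: N^(1/2)·(N)^(1/2) = 4.
Solving, N = 4 and K = 4.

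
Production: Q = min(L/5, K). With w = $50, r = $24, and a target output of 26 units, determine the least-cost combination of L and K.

L* = 130, K* = 26

With a fixed-proportions technology, the cost-minimizing bundle uses no slack in either input: L/5 = K = Q.
So L = 5·26 = 130 and K = 26.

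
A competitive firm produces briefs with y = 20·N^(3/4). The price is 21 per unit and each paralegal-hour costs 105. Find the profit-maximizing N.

N* = 81

MP_N = (3/4)·20·N^(-1/4) = 15·N^(-1/4).
Profit maximization for a price taker requires P·MP_N = w: 21·15·N^(-1/4) = 105.
So N^(-1/4) = 1/3, which gives N = 81.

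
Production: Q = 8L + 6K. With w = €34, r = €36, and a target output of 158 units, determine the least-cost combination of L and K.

The inputs are perfect substitutes, so the firm uses whichever has the lower cost per unit of output.
Cost per unit of output via L is w/8 = 4.25; via K it is r/6 = 6. L is cheaper.
Producing Q = 158 with L alone: L = 19.75, K = 0.

L* = 19.75, K* = 0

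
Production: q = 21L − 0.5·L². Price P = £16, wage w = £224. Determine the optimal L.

The marginal product of L is MP_L = 21 − L.
A price-taking firm hires until the value of the marginal product equals the wage: P·MP_L = w, so 16·(21 − L) = 224.
Then 21 − L = 14, giving L = 7.

L* = 7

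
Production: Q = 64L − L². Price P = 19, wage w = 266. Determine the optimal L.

L* = 25

The marginal product of L is MP_L = 64 − 2L.
A price-taking firm hires until the value of the marginal product equals the wage: P·MP_L = w, so 19·(64 − 2L) = 266.
Then 64 − 2L = 14, giving L = 25.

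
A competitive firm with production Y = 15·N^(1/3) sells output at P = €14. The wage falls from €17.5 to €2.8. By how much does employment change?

ΔN = 117

From P·MP_N = w with MP_N = 5·N^(-2/3), the labor demand is N(w) = (70/w)^(3/2).
At w = 17.5: N = 8. At w = 2.8: N = 125.
ΔN = 125 − 8 = 117.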